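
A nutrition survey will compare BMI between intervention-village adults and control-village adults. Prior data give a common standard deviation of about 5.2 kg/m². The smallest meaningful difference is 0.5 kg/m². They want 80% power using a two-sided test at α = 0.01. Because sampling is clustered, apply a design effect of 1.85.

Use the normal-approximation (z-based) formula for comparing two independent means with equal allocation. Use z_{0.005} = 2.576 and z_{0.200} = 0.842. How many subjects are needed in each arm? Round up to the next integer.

n = (z_{α/2} + z_β)² · (σ₁² + σ₂²) / δ²
  = (2.576 + 0.842)² · (2·5.2² = 54.08) / 0.5²
  = 11.6827 · 54.08 / 0.25
  = 2527.21
Design effect: 1.85 × 2527.21 = 4675.33.
Round up → n = 4676 per group.

n = 4676 per group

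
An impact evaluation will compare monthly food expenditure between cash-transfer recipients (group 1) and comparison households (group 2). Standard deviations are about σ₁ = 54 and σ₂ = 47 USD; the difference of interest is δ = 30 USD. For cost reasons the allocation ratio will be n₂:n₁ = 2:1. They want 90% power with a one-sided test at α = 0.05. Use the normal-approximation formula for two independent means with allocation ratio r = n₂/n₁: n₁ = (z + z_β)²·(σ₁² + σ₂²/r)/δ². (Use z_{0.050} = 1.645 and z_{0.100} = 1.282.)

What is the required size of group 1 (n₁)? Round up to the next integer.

n₁ = 39

n₁ = (z_α + z_β)² · (σ₁² + σ₂²/r) / δ²
   = (1.645 + 1.282)² · (54² + 47²/2) / 30²
   = 8.5673 · (2916 + 1104.5) / 900
   = 8.5673 · 4020.5 / 900
   = 38.27
Round up → n₁ = 39; n₂ = r·n₁ = 2 × 39 = 78.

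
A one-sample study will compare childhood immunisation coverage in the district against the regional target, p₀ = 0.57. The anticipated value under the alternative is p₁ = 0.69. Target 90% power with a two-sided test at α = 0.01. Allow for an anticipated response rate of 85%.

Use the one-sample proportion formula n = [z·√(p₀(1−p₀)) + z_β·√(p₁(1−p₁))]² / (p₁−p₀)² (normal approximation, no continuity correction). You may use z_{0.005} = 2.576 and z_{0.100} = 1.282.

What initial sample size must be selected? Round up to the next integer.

n = 286

n = [z_{α/2}·√(p₀q₀) + z_β·√(p₁q₁)]² / (p₁ − p₀)²
  = [2.576·√(0.57·0.43) + 1.282·√(0.69·0.31)]² / (0.12)²
  = [2.576·0.4951 + 1.282·0.4625]² / 0.0144
  = [1.8682]² / 0.0144
  = 242.38
Adjust for 85% response: 242.38 / 0.85 = 285.15.
Round up → n = 286.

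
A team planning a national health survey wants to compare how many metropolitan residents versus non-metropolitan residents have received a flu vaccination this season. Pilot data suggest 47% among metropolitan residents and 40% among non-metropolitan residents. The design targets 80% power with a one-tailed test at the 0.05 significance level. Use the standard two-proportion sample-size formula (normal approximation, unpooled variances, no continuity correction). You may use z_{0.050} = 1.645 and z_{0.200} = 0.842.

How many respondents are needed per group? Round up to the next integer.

n = (z_α + z_β)² · [p₁(1−p₁) + p₂(1−p₂)] / (p₁ − p₂)²
  = (1.645 + 0.842)² · (0.47·0.53 + 0.40·0.60) / (0.07)²
  = (2.487)² · (0.2491 + 0.2400) / 0.0049
  = 6.1852 · 0.4891 / 0.0049
  = 617.38
Round up → n = 618 per group.

n = 618 per group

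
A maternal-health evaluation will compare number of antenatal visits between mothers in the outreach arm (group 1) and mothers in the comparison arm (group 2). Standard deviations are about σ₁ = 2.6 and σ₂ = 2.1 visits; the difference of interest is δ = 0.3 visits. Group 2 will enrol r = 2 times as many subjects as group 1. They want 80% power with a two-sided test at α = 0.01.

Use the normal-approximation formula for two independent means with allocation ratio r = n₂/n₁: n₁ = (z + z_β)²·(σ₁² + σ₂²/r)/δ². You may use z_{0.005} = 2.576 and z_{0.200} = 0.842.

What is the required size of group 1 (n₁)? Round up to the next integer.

n₁ = (z_{α/2} + z_β)² · (σ₁² + σ₂²/r) / δ²
   = (2.576 + 0.842)² · (2.6² + 2.1²/2) / 0.3²
   = 11.6827 · (6.76 + 2.205) / 0.09
   = 11.6827 · 8.965 / 0.09
   = 1163.73
Round up → n₁ = 1164; n₂ = r·n₁ = 2 × 1164 = 2328.

n₁ = 1164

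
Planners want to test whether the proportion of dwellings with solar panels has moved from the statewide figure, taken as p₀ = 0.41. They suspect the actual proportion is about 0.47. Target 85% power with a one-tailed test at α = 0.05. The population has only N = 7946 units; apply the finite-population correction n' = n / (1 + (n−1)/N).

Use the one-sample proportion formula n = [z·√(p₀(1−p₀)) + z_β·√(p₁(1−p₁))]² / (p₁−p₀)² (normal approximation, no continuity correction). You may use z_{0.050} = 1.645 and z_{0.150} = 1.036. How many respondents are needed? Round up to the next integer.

n = 461

n = [z_α·√(p₀q₀) + z_β·√(p₁q₁)]² / (p₁ − p₀)²
  = [1.645·√(0.41·0.59) + 1.036·√(0.47·0.53)]² / (0.06)²
  = [1.645·0.4918 + 1.036·0.4991]² / 0.0036
  = [1.3261]² / 0.0036
  = 488.51
Finite-population correction (N = 7946): 488.51 / (1 + (488.51 − 1)/7946) = 460.27.
Round up → n = 461.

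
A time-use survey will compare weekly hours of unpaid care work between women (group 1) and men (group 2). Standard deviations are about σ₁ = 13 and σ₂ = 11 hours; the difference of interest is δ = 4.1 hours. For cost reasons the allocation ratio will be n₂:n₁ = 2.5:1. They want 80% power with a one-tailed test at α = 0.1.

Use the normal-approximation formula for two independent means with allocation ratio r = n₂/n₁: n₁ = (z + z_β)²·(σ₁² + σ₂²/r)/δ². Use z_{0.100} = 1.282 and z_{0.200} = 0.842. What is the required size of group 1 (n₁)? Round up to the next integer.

n₁ = 59

n₁ = (z_α + z_β)² · (σ₁² + σ₂²/r) / δ²
   = (1.282 + 0.842)² · (13² + 11²/2.5) / 4.1²
   = 4.5114 · (169 + 48.4) / 16.81
   = 4.5114 · 217.4 / 16.81
   = 58.34
Round up → n₁ = 59; n₂ = r·n₁ = 2.5 × 59 = 148.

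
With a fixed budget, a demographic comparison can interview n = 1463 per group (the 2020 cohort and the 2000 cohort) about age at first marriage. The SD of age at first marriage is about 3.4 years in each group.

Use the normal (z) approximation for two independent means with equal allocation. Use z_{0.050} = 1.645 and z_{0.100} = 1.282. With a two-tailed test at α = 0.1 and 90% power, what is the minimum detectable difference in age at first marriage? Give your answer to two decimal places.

Minimum detectable difference ≈ 0.37 years

δ = (z_{α/2} + z_β) · √((σ₁²+σ₂²)/n)
  = (1.645 + 1.282) · √(23.12/1463)
  = 2.927 · √0.0158
  = 2.927 · 0.1257
  = 0.3680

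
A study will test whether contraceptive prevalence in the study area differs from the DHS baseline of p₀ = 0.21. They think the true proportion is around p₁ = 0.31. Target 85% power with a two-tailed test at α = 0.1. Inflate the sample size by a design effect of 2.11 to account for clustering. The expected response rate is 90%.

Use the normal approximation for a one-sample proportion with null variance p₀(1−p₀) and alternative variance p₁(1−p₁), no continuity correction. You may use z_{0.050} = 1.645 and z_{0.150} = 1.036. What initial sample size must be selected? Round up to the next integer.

n = [z_{α/2}·√(p₀q₀) + z_β·√(p₁q₁)]² / (p₁ − p₀)²
  = [1.645·√(0.21·0.79) + 1.036·√(0.31·0.69)]² / (0.10)²
  = [1.645·0.4073 + 1.036·0.4625]² / 0.0100
  = [1.1492]² / 0.0100
  = 132.06
Design effect: 2.11 × 132.06 = 278.64.
Adjust for 90% response: 278.64 / 0.90 = 309.60.
Round up → n = 310.

n = 310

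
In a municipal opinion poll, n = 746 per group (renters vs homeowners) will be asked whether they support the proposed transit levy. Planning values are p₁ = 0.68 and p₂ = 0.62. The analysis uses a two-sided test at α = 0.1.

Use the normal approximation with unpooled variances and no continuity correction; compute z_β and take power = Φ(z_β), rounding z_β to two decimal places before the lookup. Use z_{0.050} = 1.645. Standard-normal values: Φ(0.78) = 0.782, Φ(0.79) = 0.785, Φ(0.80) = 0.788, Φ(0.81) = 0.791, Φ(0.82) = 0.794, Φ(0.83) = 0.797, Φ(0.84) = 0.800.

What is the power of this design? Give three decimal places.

Power ≈ 0.785

z_β = |p₁−p₂|·√(n/[p₁q₁+p₂q₂]) − z_{α/2}
    = 0.06 · √(746/0.4532) − 1.645
    = 0.06 · 40.5718 − 1.645
    = 2.4343 − 1.645 = 0.7893 → 0.79
Power = Φ(0.79) = 0.785.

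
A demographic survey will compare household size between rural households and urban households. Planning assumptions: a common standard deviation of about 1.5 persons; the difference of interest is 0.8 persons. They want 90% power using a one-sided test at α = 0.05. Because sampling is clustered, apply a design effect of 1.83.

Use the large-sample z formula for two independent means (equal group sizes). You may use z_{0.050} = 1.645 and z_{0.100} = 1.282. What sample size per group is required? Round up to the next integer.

n = 111 per group

n = (z_α + z_β)² · (σ₁² + σ₂²) / δ²
  = (1.645 + 1.282)² · (2·1.5² = 4.5) / 0.8²
  = 8.5673 · 4.5 / 0.64
  = 60.24
Design effect: 1.83 × 60.24 = 110.24.
Round up → n = 111 per group.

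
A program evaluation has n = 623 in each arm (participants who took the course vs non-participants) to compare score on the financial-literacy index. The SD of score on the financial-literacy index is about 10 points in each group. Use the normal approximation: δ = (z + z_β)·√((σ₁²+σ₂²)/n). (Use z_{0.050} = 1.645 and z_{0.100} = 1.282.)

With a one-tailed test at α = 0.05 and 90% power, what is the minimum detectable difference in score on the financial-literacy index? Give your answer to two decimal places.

Minimum detectable difference ≈ 1.66 points

δ = (z_α + z_β) · √((σ₁²+σ₂²)/n)
  = (1.645 + 1.282) · √(200/623)
  = 2.927 · √0.32103
  = 2.927 · 0.5666
  = 1.6584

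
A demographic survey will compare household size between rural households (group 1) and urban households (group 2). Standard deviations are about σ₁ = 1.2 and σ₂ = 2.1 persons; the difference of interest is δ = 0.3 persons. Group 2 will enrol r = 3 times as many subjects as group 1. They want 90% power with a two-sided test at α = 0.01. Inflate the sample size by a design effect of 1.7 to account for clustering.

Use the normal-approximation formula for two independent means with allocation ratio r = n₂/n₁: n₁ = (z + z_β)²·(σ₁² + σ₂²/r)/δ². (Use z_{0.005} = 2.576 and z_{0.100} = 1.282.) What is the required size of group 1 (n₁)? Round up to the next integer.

n₁ = 819

n₁ = (z_{α/2} + z_β)² · (σ₁² + σ₂²/r) / δ²
   = (2.576 + 1.282)² · (1.2² + 2.1²/3) / 0.3²
   = 14.8842 · (1.44 + 1.47) / 0.09
   = 14.8842 · 2.91 / 0.09
   = 481.25
Design effect: 1.7 × 481.25 = 818.13.
Round up → n₁ = 819; n₂ = r·n₁ = 3 × 819 = 2457.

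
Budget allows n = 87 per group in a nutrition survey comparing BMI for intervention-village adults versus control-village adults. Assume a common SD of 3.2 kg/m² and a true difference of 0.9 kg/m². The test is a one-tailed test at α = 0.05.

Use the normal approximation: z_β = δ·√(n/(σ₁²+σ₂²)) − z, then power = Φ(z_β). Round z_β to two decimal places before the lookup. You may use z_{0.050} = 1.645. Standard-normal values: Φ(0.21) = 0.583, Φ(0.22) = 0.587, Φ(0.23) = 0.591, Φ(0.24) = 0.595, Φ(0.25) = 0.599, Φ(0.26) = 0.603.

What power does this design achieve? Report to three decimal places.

Power ≈ 0.583

z_β = δ·√(n/(σ₁²+σ₂²)) − z_α
    = 0.9 · √(87/20.48) − 1.645
    = 0.9 · 2.06108 − 1.645
    = 1.8550 − 1.645 = 0.2100 → 0.21
Power = Φ(0.21) = 0.583.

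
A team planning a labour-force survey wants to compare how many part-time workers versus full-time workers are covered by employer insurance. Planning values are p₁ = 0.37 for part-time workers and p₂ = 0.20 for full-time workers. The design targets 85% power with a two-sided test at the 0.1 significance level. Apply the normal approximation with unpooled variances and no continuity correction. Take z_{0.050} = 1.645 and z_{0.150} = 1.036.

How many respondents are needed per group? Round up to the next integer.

n = (z_{α/2} + z_β)² · [p₁(1−p₁) + p₂(1−p₂)] / (p₁ − p₂)²
  = (1.645 + 1.036)² · (0.37·0.63 + 0.20·0.80) / (0.17)²
  = (2.681)² · (0.2331 + 0.1600) / 0.0289
  = 7.1878 · 0.3931 / 0.0289
  = 97.77
Round up → n = 98 per group.

n = 98 per group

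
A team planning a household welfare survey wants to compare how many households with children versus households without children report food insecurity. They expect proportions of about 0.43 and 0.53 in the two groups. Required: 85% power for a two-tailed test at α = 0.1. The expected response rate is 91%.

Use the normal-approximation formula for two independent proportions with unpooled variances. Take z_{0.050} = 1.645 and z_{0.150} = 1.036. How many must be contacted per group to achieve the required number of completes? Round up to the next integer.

n = 391 per group

n = (z_{α/2} + z_β)² · [p₁(1−p₁) + p₂(1−p₂)] / (p₁ − p₂)²
  = (1.645 + 1.036)² · (0.43·0.57 + 0.53·0.47) / (-0.10)²
  = (2.681)² · (0.2451 + 0.2491) / 0.0100
  = 7.1878 · 0.4942 / 0.0100
  = 355.22
Adjust for 91% response: 355.22 / 0.91 = 390.35.
Round up → n = 391 per group.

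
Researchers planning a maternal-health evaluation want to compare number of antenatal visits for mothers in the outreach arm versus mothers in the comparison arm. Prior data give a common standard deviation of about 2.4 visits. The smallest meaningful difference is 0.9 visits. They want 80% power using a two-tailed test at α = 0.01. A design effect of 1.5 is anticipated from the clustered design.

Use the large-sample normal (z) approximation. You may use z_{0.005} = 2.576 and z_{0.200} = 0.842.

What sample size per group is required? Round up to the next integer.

n = 250 per group

n = (z_{α/2} + z_β)² · (σ₁² + σ₂²) / δ²
  = (2.576 + 0.842)² · (2·2.4² = 11.52) / 0.9²
  = 11.6827 · 11.52 / 0.81
  = 166.15
Design effect: 1.5 × 166.15 = 249.23.
Round up → n = 250 per group.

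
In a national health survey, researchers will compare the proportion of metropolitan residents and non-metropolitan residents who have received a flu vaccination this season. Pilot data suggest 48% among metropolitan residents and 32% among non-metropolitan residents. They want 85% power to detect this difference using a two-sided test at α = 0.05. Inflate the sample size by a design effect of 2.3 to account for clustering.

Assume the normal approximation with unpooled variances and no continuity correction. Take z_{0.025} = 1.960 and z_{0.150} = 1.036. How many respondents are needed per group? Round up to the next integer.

n = (z_{α/2} + z_β)² · [p₁(1−p₁) + p₂(1−p₂)] / (p₁ − p₂)²
  = (1.960 + 1.036)² · (0.48·0.52 + 0.32·0.68) / (0.16)²
  = (2.996)² · (0.2496 + 0.2176) / 0.0256
  = 8.9760 · 0.4672 / 0.0256
  = 163.81
Design effect: 2.3 × 163.81 = 376.77.
Round up → n = 377 per group.

n = 377 per group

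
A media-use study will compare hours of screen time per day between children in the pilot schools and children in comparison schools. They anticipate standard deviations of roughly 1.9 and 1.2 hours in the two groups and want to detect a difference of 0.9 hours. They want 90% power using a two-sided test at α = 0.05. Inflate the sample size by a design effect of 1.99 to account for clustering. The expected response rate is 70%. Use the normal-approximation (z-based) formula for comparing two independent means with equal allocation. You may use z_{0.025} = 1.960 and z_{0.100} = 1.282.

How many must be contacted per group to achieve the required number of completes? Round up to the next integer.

n = (z_{α/2} + z_β)² · (σ₁² + σ₂²) / δ²
  = (1.960 + 1.282)² · (1.9² + 1.2² = 5.05) / 0.9²
  = 10.5106 · 5.05 / 0.81
  = 65.53
Design effect: 1.99 × 65.53 = 130.40.
Adjust for 70% response: 130.40 / 0.70 = 186.29.
Round up → n = 187 per group.

n = 187 per group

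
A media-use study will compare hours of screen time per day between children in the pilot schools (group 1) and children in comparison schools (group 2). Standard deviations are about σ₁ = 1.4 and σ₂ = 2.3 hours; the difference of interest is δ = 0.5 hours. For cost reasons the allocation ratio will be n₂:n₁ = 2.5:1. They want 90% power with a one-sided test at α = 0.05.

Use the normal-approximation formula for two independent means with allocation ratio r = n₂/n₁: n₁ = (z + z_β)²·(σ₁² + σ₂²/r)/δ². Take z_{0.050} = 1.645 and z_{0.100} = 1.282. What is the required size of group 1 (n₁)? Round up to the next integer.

n₁ = 140

n₁ = (z_α + z_β)² · (σ₁² + σ₂²/r) / δ²
   = (1.645 + 1.282)² · (1.4² + 2.3²/2.5) / 0.5²
   = 8.5673 · (1.96 + 2.116) / 0.25
   = 8.5673 · 4.076 / 0.25
   = 139.68
Round up → n₁ = 140; n₂ = r·n₁ = 2.5 × 140 = 350.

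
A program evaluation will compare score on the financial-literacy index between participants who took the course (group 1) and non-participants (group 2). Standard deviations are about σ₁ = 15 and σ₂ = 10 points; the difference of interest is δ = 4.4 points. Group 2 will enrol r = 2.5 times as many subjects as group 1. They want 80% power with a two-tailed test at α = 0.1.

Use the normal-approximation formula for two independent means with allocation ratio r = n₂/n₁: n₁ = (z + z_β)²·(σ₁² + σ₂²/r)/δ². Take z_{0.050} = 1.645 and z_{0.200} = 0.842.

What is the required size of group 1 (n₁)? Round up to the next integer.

n₁ = 85

n₁ = (z_{α/2} + z_β)² · (σ₁² + σ₂²/r) / δ²
   = (1.645 + 0.842)² · (15² + 10²/2.5) / 4.4²
   = 6.1852 · (225 + 40) / 19.36
   = 6.1852 · 265 / 19.36
   = 84.66
Round up → n₁ = 85; n₂ = r·n₁ = 2.5 × 85 = 213.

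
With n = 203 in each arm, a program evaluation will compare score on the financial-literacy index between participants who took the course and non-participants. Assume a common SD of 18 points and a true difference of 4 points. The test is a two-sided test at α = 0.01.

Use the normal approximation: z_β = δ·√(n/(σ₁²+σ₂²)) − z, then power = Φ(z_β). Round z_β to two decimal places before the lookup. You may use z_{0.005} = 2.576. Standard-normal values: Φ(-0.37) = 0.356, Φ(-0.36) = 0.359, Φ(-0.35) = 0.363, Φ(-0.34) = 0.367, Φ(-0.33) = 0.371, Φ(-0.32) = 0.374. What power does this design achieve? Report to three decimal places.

Power ≈ 0.367

z_β = δ·√(n/(σ₁²+σ₂²)) − z_{α/2}
    = 4 · √(203/648) − 2.576
    = 4 · 0.55971 − 2.576
    = 2.2388 − 2.576 = -0.3372 → -0.34
Power = Φ(-0.34) = 0.367.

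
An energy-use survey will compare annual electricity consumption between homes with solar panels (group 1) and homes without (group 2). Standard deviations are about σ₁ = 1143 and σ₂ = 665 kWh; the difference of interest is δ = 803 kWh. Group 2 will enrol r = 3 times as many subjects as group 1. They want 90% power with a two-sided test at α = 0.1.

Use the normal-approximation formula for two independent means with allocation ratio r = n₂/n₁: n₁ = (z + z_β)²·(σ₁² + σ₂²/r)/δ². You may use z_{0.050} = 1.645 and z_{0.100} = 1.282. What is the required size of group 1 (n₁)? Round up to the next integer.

n₁ = 20

n₁ = (z_{α/2} + z_β)² · (σ₁² + σ₂²/r) / δ²
   = (1.645 + 1.282)² · (1143² + 665²/3) / 803²
   = 8.5673 · (1306449 + 147408.3) / 644809
   = 8.5673 · 1453857.3 / 644809
   = 19.32
Round up → n₁ = 20; n₂ = r·n₁ = 3 × 20 = 60.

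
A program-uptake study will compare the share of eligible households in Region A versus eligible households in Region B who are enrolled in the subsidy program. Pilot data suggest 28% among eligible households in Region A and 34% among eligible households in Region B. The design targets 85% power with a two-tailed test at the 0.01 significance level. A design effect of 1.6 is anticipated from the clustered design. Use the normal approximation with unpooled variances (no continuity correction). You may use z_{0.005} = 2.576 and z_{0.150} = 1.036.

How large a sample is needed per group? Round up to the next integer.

n = 2471 per group

n = (z_{α/2} + z_β)² · [p₁(1−p₁) + p₂(1−p₂)] / (p₁ − p₂)²
  = (2.576 + 1.036)² · (0.28·0.72 + 0.34·0.66) / (-0.06)²
  = (3.612)² · (0.2016 + 0.2244) / 0.0036
  = 13.0465 · 0.4260 / 0.0036
  = 1543.84
Design effect: 1.6 × 1543.84 = 2470.15.
Round up → n = 2471 per group.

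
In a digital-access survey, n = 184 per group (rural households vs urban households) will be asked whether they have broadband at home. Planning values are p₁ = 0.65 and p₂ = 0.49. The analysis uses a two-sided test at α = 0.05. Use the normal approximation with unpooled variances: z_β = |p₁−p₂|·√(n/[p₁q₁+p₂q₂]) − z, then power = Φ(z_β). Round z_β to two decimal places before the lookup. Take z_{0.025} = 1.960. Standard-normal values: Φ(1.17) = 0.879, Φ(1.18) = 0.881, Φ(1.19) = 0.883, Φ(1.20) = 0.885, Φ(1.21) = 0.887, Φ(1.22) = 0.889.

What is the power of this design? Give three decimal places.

Power ≈ 0.881

z_β = |p₁−p₂|·√(n/[p₁q₁+p₂q₂]) − z_{α/2}
    = 0.16 · √(184/0.4774) − 1.960
    = 0.16 · 19.6321 − 1.960
    = 3.1411 − 1.960 = 1.1811 → 1.18
Power = Φ(1.18) = 0.881.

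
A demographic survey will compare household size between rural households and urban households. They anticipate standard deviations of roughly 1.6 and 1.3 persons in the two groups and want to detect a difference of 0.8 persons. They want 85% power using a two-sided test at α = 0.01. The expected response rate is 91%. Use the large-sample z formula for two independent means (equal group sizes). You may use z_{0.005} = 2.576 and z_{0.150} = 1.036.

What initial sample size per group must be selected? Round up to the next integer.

n = 96 per group

n = (z_{α/2} + z_β)² · (σ₁² + σ₂²) / δ²
  = (2.576 + 1.036)² · (1.6² + 1.3² = 4.25) / 0.8²
  = 13.0465 · 4.25 / 0.64
  = 86.64
Adjust for 91% response: 86.64 / 0.91 = 95.21.
Round up → n = 96 per group.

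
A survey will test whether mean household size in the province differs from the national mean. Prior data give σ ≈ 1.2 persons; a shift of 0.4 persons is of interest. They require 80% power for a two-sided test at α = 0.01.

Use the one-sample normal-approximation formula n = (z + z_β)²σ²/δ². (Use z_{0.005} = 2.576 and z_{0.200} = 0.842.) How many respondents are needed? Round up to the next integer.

n = (z_{α/2} + z_β)² · σ² / δ²
  = (2.576 + 0.842)² · 1.2² / 0.4²
  = 11.6827 · 1.44 / 0.16
  = 105.14
Round up → n = 106.

n = 106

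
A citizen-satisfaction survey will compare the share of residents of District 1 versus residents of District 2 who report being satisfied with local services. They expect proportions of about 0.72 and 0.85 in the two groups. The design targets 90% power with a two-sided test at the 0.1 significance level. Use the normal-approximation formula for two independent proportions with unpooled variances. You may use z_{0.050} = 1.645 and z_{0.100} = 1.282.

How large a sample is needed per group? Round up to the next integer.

n = 167 per group

n = (z_{α/2} + z_β)² · [p₁(1−p₁) + p₂(1−p₂)] / (p₁ − p₂)²
  = (1.645 + 1.282)² · (0.72·0.28 + 0.85·0.15) / (-0.13)²
  = (2.927)² · (0.2016 + 0.1275) / 0.0169
  = 8.5673 · 0.3291 / 0.0169
  = 166.83
Round up → n = 167 per group.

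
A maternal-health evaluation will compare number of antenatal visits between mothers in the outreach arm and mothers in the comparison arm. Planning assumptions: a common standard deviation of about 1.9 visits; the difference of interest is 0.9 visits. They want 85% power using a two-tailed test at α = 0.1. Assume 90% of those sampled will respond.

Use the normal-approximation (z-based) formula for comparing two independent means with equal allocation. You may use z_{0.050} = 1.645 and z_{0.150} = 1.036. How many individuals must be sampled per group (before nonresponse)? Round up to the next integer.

n = 72 per group

n = (z_{α/2} + z_β)² · (σ₁² + σ₂²) / δ²
  = (1.645 + 1.036)² · (2·1.9² = 7.22) / 0.9²
  = 7.1878 · 7.22 / 0.81
  = 64.07
Adjust for 90% response: 64.07 / 0.90 = 71.19.
Round up → n = 72 per group.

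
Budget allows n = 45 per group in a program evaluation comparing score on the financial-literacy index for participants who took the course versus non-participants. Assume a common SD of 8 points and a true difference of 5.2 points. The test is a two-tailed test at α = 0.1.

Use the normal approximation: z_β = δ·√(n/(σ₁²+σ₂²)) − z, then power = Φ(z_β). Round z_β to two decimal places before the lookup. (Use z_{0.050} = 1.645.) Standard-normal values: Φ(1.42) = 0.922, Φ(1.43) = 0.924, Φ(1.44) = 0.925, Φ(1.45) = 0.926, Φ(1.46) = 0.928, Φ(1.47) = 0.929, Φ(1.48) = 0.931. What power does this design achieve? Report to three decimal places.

Power ≈ 0.925

z_β = δ·√(n/(σ₁²+σ₂²)) − z_{α/2}
    = 5.2 · √(45/128) − 1.645
    = 5.2 · 0.59293 − 1.645
    = 3.0832 − 1.645 = 1.4382 → 1.44
Power = Φ(1.44) = 0.925.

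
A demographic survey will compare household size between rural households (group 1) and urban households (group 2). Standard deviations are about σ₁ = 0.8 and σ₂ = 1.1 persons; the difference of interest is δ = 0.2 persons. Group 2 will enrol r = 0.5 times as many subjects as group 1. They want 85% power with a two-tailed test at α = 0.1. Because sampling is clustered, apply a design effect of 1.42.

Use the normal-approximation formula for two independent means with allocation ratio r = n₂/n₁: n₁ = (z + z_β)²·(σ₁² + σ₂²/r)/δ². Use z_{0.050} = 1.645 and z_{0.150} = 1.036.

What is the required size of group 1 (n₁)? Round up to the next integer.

n₁ = (z_{α/2} + z_β)² · (σ₁² + σ₂²/r) / δ²
   = (1.645 + 1.036)² · (0.8² + 1.1²/0.5) / 0.2²
   = 7.1878 · (0.64 + 2.42) / 0.04
   = 7.1878 · 3.06 / 0.04
   = 549.86
Design effect: 1.42 × 549.86 = 780.81.
Round up → n₁ = 781; n₂ = r·n₁ = 0.5 × 781 = 391.

n₁ = 781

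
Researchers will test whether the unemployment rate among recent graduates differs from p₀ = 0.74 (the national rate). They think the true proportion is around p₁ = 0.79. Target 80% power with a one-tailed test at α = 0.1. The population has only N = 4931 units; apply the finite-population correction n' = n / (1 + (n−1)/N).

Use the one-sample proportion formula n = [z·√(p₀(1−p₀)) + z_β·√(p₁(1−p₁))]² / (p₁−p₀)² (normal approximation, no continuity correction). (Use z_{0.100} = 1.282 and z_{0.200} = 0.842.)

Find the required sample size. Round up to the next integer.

n = 308

n = [z_α·√(p₀q₀) + z_β·√(p₁q₁)]² / (p₁ − p₀)²
  = [1.282·√(0.74·0.26) + 0.842·√(0.79·0.21)]² / (0.05)²
  = [1.282·0.4386 + 0.842·0.4073]² / 0.0025
  = [0.9053]² / 0.0025
  = 327.81
Finite-population correction (N = 4931): 327.81 / (1 + (327.81 − 1)/4931) = 307.44.
Round up → n = 308.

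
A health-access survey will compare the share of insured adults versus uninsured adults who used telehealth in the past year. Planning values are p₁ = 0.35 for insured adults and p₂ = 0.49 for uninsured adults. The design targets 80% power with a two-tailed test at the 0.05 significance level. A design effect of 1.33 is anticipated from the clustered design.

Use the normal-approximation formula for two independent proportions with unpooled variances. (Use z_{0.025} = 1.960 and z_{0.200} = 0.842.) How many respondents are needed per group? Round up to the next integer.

n = 255 per group

n = (z_{α/2} + z_β)² · [p₁(1−p₁) + p₂(1−p₂)] / (p₁ − p₂)²
  = (1.960 + 0.842)² · (0.35·0.65 + 0.49·0.51) / (-0.14)²
  = (2.802)² · (0.2275 + 0.2499) / 0.0196
  = 7.8512 · 0.4774 / 0.0196
  = 191.23
Design effect: 1.33 × 191.23 = 254.34.
Round up → n = 255 per group.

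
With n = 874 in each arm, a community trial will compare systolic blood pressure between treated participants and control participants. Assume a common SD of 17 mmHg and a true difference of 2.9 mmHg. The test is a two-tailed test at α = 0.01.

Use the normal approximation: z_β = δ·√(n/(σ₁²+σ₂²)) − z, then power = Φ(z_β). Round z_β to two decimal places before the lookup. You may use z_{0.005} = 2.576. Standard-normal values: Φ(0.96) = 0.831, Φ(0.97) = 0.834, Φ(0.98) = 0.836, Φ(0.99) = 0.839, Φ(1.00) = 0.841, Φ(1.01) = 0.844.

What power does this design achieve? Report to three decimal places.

z_β = δ·√(n/(σ₁²+σ₂²)) − z_{α/2}
    = 2.9 · √(874/578) − 2.576
    = 2.9 · 1.22968 − 2.576
    = 3.5661 − 2.576 = 0.9901 → 0.99
Power = Φ(0.99) = 0.839.

Power ≈ 0.839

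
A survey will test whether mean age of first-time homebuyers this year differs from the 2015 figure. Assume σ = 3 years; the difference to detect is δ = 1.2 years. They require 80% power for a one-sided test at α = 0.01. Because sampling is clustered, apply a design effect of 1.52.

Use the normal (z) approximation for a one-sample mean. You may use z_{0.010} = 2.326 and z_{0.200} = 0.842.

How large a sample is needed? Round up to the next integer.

n = (z_α + z_β)² · σ² / δ²
  = (2.326 + 0.842)² · 3² / 1.2²
  = 10.0362 · 9 / 1.44
  = 62.73
Design effect: 1.52 × 62.73 = 95.34.
Round up → n = 96.

n = 96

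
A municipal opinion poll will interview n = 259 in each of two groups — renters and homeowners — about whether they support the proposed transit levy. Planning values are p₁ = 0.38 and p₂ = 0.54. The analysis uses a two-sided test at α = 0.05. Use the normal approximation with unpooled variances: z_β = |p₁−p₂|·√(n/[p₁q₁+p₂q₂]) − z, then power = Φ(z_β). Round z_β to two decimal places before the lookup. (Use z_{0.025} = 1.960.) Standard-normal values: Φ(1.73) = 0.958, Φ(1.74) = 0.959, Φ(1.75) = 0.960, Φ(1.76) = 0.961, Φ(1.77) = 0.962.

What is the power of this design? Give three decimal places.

z_β = |p₁−p₂|·√(n/[p₁q₁+p₂q₂]) − z_{α/2}
    = 0.16 · √(259/0.4840) − 1.960
    = 0.16 · 23.1327 − 1.960
    = 3.7012 − 1.960 = 1.7412 → 1.74
Power = Φ(1.74) = 0.959.

Power ≈ 0.959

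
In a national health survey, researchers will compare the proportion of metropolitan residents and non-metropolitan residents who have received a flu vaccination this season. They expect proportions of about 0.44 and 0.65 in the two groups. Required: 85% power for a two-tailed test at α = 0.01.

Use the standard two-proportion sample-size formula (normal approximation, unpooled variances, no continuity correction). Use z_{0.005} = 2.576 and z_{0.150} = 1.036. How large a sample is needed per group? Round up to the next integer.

n = 141 per group

n = (z_{α/2} + z_β)² · [p₁(1−p₁) + p₂(1−p₂)] / (p₁ − p₂)²
  = (2.576 + 1.036)² · (0.44·0.56 + 0.65·0.35) / (-0.21)²
  = (3.612)² · (0.2464 + 0.2275) / 0.0441
  = 13.0465 · 0.4739 / 0.0441
  = 140.20
Round up → n = 141 per group.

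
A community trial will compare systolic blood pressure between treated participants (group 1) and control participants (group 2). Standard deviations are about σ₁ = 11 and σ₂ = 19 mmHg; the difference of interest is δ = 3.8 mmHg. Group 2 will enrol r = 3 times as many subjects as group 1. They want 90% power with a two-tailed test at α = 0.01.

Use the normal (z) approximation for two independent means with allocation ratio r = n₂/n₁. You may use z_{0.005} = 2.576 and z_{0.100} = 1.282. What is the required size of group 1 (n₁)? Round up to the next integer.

n₁ = 249

n₁ = (z_{α/2} + z_β)² · (σ₁² + σ₂²/r) / δ²
   = (2.576 + 1.282)² · (11² + 19²/3) / 3.8²
   = 14.8842 · (121 + 120.3333) / 14.44
   = 14.8842 · 241.3333 / 14.44
   = 248.76
Round up → n₁ = 249; n₂ = r·n₁ = 3 × 249 = 747.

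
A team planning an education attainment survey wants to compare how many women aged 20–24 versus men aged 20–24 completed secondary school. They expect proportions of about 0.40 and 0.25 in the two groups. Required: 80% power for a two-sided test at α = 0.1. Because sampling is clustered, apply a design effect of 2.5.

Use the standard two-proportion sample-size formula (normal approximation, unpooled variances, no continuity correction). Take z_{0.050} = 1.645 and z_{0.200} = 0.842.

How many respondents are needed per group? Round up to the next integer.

n = (z_{α/2} + z_β)² · [p₁(1−p₁) + p₂(1−p₂)] / (p₁ − p₂)²
  = (1.645 + 0.842)² · (0.40·0.60 + 0.25·0.75) / (0.15)²
  = (2.487)² · (0.2400 + 0.1875) / 0.0225
  = 6.1852 · 0.4275 / 0.0225
  = 117.52
Design effect: 2.5 × 117.52 = 293.80.
Round up → n = 294 per group.

n = 294 per group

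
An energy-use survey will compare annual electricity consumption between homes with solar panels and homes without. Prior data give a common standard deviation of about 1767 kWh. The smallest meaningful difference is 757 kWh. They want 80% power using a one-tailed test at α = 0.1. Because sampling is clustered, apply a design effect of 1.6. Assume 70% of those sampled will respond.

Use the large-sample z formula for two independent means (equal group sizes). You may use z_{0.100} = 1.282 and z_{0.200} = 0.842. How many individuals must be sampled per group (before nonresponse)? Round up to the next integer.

n = 113 per group

n = (z_α + z_β)² · (σ₁² + σ₂²) / δ²
  = (1.282 + 0.842)² · (2·1767² = 6244578) / 757²
  = 4.5114 · 6244578 / 573049
  = 49.16
Design effect: 1.6 × 49.16 = 78.66.
Adjust for 70% response: 78.66 / 0.70 = 112.37.
Round up → n = 113 per group.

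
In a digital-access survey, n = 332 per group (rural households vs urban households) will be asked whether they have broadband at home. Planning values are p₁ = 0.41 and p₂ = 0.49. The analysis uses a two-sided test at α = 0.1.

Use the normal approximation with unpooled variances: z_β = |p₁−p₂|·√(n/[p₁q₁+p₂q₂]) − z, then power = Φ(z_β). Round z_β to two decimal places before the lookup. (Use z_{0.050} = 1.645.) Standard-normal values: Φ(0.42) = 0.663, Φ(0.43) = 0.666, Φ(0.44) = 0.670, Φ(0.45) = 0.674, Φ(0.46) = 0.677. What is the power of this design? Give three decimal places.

z_β = |p₁−p₂|·√(n/[p₁q₁+p₂q₂]) − z_{α/2}
    = 0.08 · √(332/0.4918) − 1.645
    = 0.08 · 25.9821 − 1.645
    = 2.0786 − 1.645 = 0.4336 → 0.43
Power = Φ(0.43) = 0.666.

Power ≈ 0.666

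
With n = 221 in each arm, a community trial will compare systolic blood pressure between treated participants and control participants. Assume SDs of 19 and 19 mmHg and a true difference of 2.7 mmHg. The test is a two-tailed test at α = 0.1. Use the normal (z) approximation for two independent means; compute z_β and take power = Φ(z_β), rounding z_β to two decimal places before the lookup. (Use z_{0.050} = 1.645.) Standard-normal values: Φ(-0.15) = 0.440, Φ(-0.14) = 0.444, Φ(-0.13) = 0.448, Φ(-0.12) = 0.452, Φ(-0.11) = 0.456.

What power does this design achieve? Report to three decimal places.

Power ≈ 0.440

z_β = δ·√(n/(σ₁²+σ₂²)) − z_{α/2}
    = 2.7 · √(221/722) − 1.645
    = 2.7 · 0.55326 − 1.645
    = 1.4938 − 1.645 = -0.1512 → -0.15
Power = Φ(-0.15) = 0.440.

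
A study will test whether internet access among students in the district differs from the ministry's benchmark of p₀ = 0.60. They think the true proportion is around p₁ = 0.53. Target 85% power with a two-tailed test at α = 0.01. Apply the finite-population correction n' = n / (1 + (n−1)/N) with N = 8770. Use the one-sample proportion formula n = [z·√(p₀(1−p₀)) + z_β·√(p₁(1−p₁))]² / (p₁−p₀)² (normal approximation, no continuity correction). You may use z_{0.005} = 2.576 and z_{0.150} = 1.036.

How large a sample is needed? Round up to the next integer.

n = 602

n = [z_{α/2}·√(p₀q₀) + z_β·√(p₁q₁)]² / (p₁ − p₀)²
  = [2.576·√(0.60·0.40) + 1.036·√(0.53·0.47)]² / (-0.07)²
  = [2.576·0.4899 + 1.036·0.4991]² / 0.0049
  = [1.7790]² / 0.0049
  = 645.92
Finite-population correction (N = 8770): 645.92 / (1 + (645.92 − 1)/8770) = 601.67.
Round up → n = 602.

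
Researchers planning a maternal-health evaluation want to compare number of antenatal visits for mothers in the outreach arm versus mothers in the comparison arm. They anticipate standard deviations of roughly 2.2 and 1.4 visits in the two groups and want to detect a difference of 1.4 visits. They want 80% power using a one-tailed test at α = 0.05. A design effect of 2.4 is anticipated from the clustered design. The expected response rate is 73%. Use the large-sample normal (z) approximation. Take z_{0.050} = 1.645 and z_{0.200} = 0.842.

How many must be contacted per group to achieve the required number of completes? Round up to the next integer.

n = (z_α + z_β)² · (σ₁² + σ₂²) / δ²
  = (1.645 + 0.842)² · (2.2² + 1.4² = 6.8) / 1.4²
  = 6.1852 · 6.8 / 1.96
  = 21.46
Design effect: 2.4 × 21.46 = 51.50.
Adjust for 73% response: 51.50 / 0.73 = 70.55.
Round up → n = 71 per group.

n = 71 per group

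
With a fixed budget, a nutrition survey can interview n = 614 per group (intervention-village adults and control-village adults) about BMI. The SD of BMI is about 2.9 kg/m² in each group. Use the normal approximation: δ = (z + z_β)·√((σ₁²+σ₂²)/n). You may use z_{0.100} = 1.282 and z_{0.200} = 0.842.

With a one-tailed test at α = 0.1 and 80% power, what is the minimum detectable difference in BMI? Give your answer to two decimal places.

δ = (z_α + z_β) · √((σ₁²+σ₂²)/n)
  = (1.282 + 0.842) · √(16.82/614)
  = 2.124 · √0.02739
  = 2.124 · 0.1655
  = 0.3515

Minimum detectable difference ≈ 0.35 kg/m²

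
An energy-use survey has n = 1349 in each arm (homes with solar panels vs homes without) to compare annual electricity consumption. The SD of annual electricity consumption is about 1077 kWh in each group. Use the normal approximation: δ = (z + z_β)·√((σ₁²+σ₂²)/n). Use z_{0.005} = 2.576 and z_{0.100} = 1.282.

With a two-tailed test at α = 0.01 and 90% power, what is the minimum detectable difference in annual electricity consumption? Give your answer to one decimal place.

δ = (z_{α/2} + z_β) · √((σ₁²+σ₂²)/n)
  = (2.576 + 1.282) · √(2319858/1349)
  = 3.858 · √1719.7
  = 3.858 · 41.4691
  = 159.9878

Minimum detectable difference ≈ 160.0 kWh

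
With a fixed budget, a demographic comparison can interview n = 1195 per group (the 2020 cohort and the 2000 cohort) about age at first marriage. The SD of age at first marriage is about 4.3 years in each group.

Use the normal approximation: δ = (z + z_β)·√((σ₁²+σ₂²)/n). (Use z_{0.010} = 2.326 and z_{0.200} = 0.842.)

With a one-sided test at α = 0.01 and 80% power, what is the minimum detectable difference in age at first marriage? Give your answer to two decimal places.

δ = (z_α + z_β) · √((σ₁²+σ₂²)/n)
  = (2.326 + 0.842) · √(36.98/1195)
  = 3.168 · √0.03095
  = 3.168 · 0.1759
  = 0.5573

Minimum detectable difference ≈ 0.56 years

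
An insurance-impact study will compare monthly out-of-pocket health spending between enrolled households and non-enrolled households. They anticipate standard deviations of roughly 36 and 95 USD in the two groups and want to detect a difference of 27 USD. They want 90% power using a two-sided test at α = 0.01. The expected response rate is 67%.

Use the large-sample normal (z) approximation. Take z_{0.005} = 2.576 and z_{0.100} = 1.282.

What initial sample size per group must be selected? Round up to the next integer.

n = 315 per group

n = (z_{α/2} + z_β)² · (σ₁² + σ₂²) / δ²
  = (2.576 + 1.282)² · (36² + 95² = 10321) / 27²
  = 14.8842 · 10321 / 729
  = 210.73
Adjust for 67% response: 210.73 / 0.67 = 314.52.
Round up → n = 315 per group.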